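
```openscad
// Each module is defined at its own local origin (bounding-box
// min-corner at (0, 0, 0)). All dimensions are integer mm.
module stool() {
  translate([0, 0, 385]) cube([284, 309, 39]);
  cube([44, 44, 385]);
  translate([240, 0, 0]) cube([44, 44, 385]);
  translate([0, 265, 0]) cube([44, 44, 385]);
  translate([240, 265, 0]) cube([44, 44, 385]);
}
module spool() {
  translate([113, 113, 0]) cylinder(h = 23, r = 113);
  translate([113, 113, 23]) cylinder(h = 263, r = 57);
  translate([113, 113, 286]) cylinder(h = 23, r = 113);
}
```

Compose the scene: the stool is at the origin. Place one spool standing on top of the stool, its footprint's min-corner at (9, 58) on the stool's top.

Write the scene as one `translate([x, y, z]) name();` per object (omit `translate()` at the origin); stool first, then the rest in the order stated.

stool();
translate([9, 58, 424]) spool();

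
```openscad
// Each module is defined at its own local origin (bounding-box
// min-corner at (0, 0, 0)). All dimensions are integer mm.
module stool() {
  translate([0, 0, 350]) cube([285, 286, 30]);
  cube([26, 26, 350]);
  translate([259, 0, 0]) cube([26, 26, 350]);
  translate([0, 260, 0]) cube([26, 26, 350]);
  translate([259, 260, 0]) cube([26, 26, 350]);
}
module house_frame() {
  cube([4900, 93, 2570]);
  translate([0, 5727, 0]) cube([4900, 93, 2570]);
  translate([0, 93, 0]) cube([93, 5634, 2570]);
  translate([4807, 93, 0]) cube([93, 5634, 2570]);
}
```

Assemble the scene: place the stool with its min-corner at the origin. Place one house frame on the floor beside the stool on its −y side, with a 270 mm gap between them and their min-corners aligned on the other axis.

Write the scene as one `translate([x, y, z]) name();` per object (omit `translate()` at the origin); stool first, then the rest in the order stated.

stool();
translate([0, -6090, 0]) house_frame();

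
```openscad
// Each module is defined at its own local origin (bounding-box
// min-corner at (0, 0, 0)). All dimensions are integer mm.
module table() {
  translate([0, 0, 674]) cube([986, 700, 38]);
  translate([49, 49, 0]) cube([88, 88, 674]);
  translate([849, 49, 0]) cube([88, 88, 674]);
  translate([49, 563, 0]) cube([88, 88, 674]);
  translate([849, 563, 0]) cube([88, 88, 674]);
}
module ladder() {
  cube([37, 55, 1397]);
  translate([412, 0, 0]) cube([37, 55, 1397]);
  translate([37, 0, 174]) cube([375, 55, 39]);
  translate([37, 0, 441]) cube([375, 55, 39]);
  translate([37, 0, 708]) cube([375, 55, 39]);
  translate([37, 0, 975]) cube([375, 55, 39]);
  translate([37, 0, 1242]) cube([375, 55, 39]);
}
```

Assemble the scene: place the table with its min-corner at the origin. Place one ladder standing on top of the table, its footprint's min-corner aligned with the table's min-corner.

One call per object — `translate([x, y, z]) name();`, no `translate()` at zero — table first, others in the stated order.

table();
translate([0, 0, 712]) ladder();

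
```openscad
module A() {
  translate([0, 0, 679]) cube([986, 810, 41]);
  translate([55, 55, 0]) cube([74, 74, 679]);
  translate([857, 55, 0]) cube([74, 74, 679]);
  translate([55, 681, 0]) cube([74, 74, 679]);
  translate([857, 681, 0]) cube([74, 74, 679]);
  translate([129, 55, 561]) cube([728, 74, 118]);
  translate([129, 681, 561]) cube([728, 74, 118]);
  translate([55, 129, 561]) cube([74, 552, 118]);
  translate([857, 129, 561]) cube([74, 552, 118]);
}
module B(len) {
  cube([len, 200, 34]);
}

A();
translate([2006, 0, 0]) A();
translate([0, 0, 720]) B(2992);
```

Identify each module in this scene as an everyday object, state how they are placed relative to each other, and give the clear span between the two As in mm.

Second table starts at x = 2006; first ends at x = 986; clear span = 2006 − 986 = 1020 mm.

A is a table. B is a beam. A beam spans the tops of two tables. The clear span between the two tables is 1020 mm.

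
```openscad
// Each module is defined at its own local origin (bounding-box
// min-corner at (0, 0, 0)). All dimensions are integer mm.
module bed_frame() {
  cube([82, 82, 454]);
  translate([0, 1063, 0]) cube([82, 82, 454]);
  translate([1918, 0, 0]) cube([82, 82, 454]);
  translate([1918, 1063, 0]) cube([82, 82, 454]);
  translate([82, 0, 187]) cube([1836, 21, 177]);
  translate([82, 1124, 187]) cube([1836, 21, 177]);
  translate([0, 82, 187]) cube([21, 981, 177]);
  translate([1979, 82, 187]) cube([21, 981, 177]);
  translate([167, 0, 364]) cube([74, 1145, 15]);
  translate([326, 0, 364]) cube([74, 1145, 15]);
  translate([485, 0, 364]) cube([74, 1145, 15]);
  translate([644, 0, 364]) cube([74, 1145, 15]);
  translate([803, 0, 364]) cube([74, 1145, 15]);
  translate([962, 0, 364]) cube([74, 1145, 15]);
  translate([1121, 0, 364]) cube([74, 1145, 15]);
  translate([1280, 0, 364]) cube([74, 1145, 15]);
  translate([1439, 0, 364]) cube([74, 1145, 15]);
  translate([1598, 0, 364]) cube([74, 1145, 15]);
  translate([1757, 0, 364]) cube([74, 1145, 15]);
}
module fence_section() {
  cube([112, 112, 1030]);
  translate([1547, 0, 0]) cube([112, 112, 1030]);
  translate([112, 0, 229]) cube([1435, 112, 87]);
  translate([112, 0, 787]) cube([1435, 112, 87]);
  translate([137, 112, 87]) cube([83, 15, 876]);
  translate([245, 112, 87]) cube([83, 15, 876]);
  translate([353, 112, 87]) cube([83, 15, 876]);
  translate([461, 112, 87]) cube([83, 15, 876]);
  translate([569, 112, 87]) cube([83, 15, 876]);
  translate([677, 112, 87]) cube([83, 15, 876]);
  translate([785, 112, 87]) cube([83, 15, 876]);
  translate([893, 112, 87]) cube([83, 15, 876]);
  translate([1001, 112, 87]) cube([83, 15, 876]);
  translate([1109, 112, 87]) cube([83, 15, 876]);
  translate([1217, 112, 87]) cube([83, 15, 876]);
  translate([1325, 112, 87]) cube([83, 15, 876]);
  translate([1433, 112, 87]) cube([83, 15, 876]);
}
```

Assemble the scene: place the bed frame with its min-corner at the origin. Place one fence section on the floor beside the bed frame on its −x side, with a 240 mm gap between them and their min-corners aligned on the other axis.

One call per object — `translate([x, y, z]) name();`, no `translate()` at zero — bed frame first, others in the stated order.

bed_frame();
translate([-1899, 0, 0]) fence_section();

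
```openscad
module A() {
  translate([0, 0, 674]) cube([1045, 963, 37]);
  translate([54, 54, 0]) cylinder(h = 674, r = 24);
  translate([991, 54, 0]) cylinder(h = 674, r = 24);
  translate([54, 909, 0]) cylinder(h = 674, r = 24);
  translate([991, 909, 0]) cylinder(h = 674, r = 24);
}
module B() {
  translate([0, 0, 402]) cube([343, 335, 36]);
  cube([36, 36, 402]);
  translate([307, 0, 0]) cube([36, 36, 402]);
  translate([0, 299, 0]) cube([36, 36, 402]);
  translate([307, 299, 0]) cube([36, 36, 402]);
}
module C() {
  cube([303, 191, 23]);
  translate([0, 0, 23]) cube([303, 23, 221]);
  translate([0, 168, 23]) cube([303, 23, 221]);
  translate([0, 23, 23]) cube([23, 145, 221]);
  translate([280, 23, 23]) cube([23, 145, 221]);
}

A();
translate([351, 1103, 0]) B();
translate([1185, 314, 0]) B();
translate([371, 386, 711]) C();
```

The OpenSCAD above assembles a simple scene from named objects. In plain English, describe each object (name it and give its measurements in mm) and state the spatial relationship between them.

A is a rectangular dining table. The top is 1045×963×37 mm with its upper surface at z = 711 mm. It stands on four round legs of 48 mm diameter, each leg's bounding box inset 30 mm from the nearest pair of top edges, running from the floor to the underside of the top.

B is a four-legged stool. The seat is 343×335 mm, 36 mm thick, top at z = 438 mm. It stands on four square legs, each 36×36 mm in cross-section, from z = 0 to the seat underside, each flush with a corner of the seat.

C is an open-topped rectangular box: outside dimensions 303×191×244 mm, with a uniform wall and base thickness of 23 mm. The base is a full 303×191 slab on the floor; four walls sit on top of the base. The front and back walls (the −y and +y sides) span the full width; the two side walls fit between them.

Two stools sit around the table at the +y, +x sides. The open box is on top of the table, centred.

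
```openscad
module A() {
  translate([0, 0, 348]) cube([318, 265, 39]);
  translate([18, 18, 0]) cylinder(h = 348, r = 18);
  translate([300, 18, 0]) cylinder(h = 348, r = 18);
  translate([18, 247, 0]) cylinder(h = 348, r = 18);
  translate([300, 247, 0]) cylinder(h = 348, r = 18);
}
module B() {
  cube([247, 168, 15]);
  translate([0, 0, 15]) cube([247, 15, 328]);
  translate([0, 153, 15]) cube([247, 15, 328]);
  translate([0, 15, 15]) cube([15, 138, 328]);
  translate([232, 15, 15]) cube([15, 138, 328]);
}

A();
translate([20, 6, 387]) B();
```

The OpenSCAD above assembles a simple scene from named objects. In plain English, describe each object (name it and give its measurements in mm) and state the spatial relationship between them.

A is a four-legged stool. The seat is 318×265 mm, 39 mm thick, top at z = 387 mm. It stands on four round legs, each 36 mm in diameter, from z = 0 to the seat underside, each leg's axis is inset half a diameter from the nearest pair of seat edges (so the leg's bounding box is flush with the corner).

B is an open-topped rectangular box: outside dimensions 247×168×343 mm, with a uniform wall and base thickness of 15 mm. The base is a full 247×168 slab on the floor; four walls sit on top of the base. The front and back walls (the −y and +y sides) span the full width; the two side walls fit between them.

The open box is on top of the stool.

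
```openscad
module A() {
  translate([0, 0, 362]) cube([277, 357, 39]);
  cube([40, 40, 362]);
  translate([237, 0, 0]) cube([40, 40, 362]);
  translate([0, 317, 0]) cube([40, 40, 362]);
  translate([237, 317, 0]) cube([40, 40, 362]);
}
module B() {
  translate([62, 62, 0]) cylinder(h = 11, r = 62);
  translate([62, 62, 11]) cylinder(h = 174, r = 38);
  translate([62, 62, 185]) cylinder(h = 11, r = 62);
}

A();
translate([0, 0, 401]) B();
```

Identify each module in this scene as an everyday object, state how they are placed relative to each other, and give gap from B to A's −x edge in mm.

The spool's min-x is at 0; the stool's min-x is 0; gap = 0 mm.

A is a stool. B is a spool. The spool is on top of the stool. The gap from the spool to the stool's −x edge is 0 mm.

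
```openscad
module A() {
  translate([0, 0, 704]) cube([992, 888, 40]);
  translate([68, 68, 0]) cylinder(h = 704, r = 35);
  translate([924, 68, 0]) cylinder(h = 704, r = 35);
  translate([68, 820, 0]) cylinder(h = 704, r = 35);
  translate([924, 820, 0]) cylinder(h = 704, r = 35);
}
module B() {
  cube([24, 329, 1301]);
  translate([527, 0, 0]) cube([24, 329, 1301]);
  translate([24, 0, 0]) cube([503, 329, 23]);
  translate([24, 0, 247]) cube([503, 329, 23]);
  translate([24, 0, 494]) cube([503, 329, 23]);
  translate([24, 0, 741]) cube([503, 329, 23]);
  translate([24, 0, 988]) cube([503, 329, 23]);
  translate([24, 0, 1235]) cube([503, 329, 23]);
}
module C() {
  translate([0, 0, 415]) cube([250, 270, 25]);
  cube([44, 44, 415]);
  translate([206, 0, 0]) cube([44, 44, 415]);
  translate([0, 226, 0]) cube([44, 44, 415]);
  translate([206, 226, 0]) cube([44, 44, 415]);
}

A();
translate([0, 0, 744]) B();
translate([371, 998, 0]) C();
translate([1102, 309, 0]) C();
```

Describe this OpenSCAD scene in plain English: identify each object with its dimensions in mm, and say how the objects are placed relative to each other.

A is a table with a 992×888 mm rectangular top, 40 mm thick, top surface at z = 744 mm, supported by four round legs of 70 mm diameter, each leg's bounding box inset 33 mm from the nearest pair of top edges, running from the floor.

B is a bookshelf 551 mm wide overall, 329 mm deep and 1301 mm tall. The two sides are 24 mm thick vertical panels. 6 horizontal shelves of 23 mm thickness span between the inner faces of the sides; the lowest shelf sits on the floor and shelves are stacked with a clear vertical gap of 224 mm between each pair.

C is a four-legged stool. The seat is 250×270 mm, 25 mm thick, top at z = 440 mm. It stands on four square legs, each 44×44 mm in cross-section, from z = 0 to the seat underside, each flush with a corner of the seat.

The bookshelf is on top of the table. Two stools sit around the table at the +y, +x sides.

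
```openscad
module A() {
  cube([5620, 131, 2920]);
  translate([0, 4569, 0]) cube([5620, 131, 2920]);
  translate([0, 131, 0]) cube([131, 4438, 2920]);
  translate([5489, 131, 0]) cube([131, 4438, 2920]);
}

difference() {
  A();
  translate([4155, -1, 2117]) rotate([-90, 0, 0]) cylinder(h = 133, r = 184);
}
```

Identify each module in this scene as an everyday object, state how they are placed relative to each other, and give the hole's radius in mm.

The subtracted cylinder has r = 184 mm.

A is a house frame. The house frame has a circular hole through its front wall. The hole's radius is 184 mm.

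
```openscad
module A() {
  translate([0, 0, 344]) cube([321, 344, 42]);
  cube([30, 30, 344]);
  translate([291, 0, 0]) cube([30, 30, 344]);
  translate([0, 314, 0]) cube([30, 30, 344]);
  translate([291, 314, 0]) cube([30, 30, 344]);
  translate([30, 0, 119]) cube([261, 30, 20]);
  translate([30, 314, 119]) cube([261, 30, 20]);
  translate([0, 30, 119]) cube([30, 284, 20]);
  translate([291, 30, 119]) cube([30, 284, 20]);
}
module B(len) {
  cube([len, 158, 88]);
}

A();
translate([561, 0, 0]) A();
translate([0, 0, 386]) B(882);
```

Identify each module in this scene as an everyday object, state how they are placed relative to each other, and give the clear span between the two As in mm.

A is a stool. B is a beam. A beam spans the tops of two stools. The clear span between the two stools is 240 mm.

Second stool starts at x = 561; first ends at x = 321; clear span = 561 − 321 = 240 mm.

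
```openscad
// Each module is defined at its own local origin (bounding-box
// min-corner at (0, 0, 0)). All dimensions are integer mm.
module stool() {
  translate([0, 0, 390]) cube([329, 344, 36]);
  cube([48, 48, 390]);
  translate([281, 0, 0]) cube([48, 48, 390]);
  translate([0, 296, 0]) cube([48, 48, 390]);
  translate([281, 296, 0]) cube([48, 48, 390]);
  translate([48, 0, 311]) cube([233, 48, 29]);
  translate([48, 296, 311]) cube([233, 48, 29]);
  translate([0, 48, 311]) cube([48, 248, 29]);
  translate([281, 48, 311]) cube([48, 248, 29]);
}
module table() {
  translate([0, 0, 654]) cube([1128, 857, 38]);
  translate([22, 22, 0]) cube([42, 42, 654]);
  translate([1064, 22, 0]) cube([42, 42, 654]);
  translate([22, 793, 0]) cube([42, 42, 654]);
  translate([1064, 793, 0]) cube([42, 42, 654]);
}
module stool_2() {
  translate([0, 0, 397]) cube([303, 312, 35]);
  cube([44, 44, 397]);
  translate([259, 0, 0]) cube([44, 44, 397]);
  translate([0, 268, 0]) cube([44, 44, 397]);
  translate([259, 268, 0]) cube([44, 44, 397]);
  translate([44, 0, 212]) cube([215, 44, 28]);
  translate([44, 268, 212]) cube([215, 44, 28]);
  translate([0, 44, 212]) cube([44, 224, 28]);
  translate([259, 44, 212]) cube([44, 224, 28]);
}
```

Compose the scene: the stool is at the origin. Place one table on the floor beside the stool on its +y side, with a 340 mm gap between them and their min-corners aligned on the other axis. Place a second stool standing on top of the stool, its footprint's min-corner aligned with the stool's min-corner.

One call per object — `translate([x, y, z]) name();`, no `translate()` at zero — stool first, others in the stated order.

stool();
translate([0, 684, 0]) table();
translate([0, 0, 426]) stool_2();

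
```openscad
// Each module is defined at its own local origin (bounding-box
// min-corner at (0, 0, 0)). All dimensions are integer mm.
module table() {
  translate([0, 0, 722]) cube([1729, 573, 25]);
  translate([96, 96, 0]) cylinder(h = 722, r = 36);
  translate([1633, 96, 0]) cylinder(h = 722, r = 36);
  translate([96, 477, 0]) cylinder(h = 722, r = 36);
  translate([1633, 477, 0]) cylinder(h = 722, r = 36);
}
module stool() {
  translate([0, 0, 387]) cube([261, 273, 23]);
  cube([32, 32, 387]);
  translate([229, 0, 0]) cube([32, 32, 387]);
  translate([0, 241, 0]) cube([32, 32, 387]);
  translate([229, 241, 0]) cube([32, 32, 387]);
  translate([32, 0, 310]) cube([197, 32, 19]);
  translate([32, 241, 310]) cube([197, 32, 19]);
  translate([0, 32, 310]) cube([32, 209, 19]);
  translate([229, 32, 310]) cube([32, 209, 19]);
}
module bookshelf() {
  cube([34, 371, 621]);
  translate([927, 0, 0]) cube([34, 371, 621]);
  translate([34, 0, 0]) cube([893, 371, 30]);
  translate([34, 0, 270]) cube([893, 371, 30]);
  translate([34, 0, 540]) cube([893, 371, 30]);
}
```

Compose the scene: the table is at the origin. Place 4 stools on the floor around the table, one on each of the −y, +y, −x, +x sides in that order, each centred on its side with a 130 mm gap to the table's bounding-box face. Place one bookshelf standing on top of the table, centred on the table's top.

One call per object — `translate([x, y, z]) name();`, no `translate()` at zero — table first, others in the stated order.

table();
translate([734, -403, 0]) stool();
translate([734, 703, 0]) stool();
translate([-391, 150, 0]) stool();
translate([1859, 150, 0]) stool();
translate([384, 101, 747]) bookshelf();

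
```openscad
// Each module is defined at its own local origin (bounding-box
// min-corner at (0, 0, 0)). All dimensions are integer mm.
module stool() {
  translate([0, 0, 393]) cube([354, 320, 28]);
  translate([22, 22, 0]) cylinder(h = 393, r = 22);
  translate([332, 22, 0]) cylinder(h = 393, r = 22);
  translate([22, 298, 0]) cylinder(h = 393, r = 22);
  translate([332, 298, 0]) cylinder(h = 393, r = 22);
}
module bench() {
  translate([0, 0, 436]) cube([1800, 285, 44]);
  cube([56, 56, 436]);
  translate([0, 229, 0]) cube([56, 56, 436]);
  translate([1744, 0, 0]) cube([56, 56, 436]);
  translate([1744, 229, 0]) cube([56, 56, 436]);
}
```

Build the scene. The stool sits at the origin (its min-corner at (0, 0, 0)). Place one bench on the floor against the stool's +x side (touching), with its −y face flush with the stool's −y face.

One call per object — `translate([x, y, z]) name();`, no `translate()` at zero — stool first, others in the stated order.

stool();
translate([354, 0, 0]) bench();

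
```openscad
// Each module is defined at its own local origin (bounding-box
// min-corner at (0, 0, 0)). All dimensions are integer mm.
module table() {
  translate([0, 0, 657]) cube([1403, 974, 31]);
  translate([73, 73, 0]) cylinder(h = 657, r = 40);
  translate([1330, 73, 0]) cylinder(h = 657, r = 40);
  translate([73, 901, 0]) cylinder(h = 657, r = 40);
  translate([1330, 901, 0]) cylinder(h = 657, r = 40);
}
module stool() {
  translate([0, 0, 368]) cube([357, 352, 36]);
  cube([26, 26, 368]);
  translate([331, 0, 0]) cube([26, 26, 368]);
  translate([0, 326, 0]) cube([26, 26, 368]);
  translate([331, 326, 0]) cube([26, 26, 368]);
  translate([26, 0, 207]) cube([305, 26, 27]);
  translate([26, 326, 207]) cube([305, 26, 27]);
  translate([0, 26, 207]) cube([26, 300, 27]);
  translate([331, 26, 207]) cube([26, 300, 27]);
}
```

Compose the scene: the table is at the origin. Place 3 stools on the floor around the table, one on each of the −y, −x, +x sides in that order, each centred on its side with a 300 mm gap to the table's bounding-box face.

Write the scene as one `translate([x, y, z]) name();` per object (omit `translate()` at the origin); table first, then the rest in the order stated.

table();
translate([523, -652, 0]) stool();
translate([-657, 311, 0]) stool();
translate([1703, 311, 0]) stool();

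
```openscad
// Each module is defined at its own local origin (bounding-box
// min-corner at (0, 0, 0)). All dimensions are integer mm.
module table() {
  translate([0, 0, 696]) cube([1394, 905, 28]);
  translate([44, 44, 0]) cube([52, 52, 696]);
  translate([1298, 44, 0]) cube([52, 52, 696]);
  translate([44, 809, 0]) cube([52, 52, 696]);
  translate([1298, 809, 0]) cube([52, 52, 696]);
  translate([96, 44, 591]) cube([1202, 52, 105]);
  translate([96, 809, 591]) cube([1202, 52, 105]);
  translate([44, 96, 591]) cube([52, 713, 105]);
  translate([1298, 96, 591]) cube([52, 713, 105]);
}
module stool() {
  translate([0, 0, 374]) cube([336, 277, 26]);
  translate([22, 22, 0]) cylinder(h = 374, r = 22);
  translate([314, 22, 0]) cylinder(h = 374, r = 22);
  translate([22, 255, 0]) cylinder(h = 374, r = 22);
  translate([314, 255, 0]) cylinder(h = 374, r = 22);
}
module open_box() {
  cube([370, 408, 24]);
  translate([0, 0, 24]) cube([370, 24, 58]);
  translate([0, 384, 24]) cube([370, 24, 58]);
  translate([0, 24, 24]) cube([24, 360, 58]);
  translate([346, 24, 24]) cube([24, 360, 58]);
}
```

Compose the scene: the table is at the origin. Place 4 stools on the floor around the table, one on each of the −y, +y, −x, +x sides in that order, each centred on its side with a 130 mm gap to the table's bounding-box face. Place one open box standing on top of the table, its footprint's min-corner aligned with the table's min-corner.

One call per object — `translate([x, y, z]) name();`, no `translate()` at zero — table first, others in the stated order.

table();
translate([529, -407, 0]) stool();
translate([529, 1035, 0]) stool();
translate([-466, 314, 0]) stool();
translate([1524, 314, 0]) stool();
translate([0, 0, 724]) open_box();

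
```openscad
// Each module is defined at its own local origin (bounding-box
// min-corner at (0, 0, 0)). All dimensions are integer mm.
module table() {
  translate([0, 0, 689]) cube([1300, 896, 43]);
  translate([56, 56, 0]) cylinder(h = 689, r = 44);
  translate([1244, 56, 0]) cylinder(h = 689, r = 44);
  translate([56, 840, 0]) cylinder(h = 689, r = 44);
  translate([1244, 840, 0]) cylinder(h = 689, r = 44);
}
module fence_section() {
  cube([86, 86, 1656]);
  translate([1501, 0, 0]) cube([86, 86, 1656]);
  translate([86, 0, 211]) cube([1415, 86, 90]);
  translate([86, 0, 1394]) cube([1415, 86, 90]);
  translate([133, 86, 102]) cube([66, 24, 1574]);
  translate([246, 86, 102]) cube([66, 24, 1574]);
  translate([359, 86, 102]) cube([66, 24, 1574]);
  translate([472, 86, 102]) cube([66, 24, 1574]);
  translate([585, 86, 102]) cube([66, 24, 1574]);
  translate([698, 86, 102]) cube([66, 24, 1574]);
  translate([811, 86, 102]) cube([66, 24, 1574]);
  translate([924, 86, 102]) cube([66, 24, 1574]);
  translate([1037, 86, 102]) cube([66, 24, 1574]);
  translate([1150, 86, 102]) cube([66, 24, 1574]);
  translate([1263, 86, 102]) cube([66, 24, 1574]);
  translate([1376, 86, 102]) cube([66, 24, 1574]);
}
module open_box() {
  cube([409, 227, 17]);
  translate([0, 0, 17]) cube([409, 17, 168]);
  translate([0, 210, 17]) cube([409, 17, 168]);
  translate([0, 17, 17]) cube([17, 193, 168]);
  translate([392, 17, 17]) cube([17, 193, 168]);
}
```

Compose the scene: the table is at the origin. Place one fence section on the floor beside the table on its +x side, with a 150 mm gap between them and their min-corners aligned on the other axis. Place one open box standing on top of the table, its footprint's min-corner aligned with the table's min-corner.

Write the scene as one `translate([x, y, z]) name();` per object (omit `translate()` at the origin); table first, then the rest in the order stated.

table();
translate([1450, 0, 0]) fence_section();
translate([0, 0, 732]) open_box();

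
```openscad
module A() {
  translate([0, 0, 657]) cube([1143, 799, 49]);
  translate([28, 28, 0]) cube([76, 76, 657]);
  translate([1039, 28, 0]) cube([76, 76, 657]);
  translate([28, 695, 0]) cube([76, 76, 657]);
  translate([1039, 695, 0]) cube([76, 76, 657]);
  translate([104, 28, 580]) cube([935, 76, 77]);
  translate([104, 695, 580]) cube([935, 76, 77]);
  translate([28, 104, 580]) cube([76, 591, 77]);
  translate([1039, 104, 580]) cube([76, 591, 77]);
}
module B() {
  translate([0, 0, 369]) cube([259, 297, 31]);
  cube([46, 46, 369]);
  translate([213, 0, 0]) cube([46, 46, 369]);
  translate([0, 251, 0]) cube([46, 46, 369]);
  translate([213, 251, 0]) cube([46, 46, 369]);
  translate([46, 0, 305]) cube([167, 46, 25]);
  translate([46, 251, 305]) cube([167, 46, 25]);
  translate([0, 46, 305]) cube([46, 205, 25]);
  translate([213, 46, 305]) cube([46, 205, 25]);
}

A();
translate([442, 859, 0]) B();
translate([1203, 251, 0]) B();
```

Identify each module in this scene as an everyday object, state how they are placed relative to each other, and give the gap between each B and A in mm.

Each stool's nearest face is 60 mm from the table's bounding box.

A is a table. B is a stool. Two stools sit around the table at the +y, +x sides. The gap between each stool and the table is 60 mm.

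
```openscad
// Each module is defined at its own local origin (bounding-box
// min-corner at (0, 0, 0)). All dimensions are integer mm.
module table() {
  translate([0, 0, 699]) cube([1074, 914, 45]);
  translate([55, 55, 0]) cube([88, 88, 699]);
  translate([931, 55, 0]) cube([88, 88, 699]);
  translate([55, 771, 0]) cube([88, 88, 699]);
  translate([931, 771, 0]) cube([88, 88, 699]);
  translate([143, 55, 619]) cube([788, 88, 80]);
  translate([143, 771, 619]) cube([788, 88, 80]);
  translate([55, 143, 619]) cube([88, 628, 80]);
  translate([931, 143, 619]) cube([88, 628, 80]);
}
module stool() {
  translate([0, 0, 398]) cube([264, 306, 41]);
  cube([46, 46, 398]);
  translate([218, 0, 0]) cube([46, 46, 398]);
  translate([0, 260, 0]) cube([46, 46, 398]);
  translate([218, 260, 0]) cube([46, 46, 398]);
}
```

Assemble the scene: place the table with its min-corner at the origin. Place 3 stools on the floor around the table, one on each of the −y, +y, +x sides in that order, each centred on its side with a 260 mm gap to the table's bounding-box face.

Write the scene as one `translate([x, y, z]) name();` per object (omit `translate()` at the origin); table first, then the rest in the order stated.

table();
translate([405, -566, 0]) stool();
translate([405, 1174, 0]) stool();
translate([1334, 304, 0]) stool();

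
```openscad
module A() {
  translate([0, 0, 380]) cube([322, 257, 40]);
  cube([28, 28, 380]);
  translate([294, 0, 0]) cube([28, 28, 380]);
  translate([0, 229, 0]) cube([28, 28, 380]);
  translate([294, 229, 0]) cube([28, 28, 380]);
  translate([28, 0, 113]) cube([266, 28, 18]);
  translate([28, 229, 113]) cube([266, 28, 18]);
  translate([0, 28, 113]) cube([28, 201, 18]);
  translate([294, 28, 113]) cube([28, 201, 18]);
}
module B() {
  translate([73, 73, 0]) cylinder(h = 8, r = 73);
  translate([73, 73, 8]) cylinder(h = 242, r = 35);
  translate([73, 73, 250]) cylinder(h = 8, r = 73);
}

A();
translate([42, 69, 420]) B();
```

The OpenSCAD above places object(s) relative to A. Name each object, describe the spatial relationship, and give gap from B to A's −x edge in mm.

A is a stool. B is a spool. The spool is on top of the stool. The gap from the spool to the stool's −x edge is 42 mm.

The spool's min-x is at 42; the stool's min-x is 0; gap = 42 mm.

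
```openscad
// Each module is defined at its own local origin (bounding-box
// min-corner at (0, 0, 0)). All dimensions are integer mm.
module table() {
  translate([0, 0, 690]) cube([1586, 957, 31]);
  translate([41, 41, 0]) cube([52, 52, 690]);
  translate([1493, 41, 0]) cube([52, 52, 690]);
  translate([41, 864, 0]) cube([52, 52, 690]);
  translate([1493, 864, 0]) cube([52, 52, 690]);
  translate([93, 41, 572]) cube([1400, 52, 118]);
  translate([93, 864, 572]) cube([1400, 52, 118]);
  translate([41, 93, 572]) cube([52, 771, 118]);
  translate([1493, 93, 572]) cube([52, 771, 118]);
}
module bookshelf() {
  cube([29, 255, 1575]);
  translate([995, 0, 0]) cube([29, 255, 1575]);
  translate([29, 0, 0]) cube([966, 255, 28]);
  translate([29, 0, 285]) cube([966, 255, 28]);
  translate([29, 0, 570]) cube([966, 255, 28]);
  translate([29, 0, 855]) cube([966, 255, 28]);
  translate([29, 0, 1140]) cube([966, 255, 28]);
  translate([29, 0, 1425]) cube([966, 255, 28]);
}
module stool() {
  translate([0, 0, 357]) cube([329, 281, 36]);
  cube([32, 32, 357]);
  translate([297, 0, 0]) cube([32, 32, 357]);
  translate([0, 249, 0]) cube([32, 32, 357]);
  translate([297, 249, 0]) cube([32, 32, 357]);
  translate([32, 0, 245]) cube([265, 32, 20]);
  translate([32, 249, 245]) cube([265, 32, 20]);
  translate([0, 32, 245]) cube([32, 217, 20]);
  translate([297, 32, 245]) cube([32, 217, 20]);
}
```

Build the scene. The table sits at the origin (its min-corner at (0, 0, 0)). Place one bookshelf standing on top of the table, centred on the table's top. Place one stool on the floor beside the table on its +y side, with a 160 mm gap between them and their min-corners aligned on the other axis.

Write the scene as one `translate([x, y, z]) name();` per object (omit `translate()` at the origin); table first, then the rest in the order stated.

table();
translate([281, 351, 721]) bookshelf();
translate([0, 1117, 0]) stool();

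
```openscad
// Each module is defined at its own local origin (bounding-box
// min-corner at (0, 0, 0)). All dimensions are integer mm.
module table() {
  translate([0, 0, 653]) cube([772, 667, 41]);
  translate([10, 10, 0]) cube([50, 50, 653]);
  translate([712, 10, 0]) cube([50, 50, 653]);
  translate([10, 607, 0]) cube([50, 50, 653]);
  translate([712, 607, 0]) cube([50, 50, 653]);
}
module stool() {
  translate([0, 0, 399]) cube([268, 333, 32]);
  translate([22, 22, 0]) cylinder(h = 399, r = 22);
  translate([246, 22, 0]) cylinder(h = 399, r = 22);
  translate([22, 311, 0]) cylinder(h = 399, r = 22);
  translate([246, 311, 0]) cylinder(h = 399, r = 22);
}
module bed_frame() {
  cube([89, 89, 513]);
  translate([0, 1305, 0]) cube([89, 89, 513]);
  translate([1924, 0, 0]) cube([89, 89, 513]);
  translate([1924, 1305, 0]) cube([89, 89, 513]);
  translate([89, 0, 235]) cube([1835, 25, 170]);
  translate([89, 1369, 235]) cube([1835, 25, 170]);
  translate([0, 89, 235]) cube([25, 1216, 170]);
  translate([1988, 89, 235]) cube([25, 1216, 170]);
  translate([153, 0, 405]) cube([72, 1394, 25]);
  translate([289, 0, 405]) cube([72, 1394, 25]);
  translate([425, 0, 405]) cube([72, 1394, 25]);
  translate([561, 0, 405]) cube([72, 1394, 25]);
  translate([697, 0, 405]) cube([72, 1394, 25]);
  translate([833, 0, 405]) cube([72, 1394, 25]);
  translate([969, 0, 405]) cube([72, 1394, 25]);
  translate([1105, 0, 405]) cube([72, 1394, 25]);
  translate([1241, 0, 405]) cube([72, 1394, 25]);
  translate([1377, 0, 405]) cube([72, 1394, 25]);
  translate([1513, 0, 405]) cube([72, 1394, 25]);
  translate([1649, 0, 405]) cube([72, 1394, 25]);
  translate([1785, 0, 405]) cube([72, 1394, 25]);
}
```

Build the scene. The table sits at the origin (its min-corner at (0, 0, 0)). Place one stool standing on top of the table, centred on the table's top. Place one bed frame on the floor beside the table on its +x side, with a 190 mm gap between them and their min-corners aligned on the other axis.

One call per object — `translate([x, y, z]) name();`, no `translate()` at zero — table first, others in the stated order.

table();
translate([252, 167, 694]) stool();
translate([962, 0, 0]) bed_frame();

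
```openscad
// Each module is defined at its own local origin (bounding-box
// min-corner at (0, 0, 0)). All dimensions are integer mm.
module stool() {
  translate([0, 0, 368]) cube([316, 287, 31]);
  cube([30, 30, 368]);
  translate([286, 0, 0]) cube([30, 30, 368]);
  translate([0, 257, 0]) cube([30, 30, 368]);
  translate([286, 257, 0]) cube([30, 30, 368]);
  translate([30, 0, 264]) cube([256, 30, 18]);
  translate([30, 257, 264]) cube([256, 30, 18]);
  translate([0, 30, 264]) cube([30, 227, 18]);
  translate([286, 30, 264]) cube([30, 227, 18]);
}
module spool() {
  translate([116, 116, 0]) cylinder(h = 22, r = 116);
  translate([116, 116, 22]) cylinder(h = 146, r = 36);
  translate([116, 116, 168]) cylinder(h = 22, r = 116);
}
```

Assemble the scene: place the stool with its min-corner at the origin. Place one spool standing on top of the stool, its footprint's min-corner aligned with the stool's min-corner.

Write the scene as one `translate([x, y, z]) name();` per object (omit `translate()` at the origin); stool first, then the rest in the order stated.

stool();
translate([0, 0, 399]) spool();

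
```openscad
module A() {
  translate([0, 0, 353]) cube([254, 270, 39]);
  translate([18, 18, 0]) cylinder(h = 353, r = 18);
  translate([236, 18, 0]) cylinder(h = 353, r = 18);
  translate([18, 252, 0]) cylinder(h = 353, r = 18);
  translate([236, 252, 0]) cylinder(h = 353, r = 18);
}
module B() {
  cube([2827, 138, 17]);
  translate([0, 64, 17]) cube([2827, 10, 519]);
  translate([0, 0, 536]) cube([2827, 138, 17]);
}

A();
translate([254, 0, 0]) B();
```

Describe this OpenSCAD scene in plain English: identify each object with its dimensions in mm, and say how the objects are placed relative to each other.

A is a simple wooden stool: a rectangular seat 254 mm (x) by 270 mm (y), 39 mm thick, top face at z = 392 mm, on four round legs, each 36 mm in diameter. The legs rest on z = 0, each leg's axis is inset half a diameter from the nearest pair of seat edges (so the leg's bounding box is flush with the corner).

B is an I-beam lying along x, 2827 mm long. Overall section height 553 mm. Two flanges 138 mm wide (y) and 17 mm thick, one on the floor and one at the top; a web 10 mm thick runs between them, centred on the flange width.

The I-beam is against the stool's +x side, with their −y faces flush.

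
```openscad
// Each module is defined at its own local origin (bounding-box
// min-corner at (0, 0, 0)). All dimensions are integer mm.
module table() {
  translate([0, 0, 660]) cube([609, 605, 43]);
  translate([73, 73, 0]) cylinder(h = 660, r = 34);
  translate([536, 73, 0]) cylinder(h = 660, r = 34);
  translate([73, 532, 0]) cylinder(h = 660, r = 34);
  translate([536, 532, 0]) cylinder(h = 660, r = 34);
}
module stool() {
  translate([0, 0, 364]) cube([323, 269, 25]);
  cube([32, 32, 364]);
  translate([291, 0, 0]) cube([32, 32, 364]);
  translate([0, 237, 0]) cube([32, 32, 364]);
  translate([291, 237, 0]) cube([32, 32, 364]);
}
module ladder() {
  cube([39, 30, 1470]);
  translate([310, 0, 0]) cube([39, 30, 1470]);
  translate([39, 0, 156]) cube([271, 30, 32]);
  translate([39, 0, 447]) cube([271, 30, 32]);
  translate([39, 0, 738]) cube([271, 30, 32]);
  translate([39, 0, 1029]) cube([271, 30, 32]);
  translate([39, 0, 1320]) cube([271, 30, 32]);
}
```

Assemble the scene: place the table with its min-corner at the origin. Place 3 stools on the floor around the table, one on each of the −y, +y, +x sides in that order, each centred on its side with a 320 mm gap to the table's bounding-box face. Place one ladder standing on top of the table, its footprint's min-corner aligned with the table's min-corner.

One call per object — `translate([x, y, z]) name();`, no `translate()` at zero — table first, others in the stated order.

table();
translate([143, -589, 0]) stool();
translate([143, 925, 0]) stool();
translate([929, 168, 0]) stool();
translate([0, 0, 703]) ladder();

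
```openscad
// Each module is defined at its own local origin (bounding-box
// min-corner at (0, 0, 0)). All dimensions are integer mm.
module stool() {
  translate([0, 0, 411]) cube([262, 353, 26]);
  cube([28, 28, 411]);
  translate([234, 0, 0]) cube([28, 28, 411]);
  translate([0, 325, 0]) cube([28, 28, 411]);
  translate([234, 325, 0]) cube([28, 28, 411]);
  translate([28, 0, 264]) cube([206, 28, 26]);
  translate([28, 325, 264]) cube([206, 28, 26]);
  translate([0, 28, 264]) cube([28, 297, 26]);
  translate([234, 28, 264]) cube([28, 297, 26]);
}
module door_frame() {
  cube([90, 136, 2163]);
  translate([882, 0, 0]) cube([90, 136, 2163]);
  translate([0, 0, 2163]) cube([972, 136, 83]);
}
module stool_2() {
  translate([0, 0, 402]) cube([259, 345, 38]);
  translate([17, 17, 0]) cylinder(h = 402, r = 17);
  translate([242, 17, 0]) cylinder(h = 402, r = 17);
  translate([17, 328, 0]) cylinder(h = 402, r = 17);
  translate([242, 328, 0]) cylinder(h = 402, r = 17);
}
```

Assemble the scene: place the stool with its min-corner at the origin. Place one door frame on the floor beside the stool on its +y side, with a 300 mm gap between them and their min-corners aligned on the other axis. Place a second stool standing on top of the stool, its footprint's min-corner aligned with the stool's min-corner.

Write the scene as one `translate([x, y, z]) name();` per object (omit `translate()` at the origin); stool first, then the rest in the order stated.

stool();
translate([0, 653, 0]) door_frame();
translate([0, 0, 437]) stool_2();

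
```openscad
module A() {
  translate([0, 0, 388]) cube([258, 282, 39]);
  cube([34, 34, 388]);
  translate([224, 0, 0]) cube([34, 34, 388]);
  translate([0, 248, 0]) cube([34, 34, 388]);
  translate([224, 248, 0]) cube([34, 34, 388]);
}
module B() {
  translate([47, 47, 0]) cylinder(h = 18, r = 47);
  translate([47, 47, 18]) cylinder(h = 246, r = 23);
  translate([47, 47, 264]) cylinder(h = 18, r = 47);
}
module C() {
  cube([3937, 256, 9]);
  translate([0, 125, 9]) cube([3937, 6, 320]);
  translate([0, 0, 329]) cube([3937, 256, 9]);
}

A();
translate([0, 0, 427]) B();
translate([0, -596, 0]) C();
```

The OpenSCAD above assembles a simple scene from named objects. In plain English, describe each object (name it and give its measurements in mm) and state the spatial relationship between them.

A is a simple wooden stool: a rectangular seat 258 mm (x) by 282 mm (y), 39 mm thick, top face at z = 427 mm, on four square legs, each 34×34 mm in cross-section. The legs rest on z = 0, each flush with a corner of the seat.

B is a spool: two coaxial disc flanges of radius 47 mm and thickness 18 mm, joined by a core cylinder of radius 23 mm and height 246 mm. The lower flange rests on z = 0 and the three cylinders share a vertical axis.

C is an I-beam lying along x, 3937 mm long. Overall section height 338 mm. Two flanges 256 mm wide (y) and 9 mm thick, one on the floor and one at the top; a web 6 mm thick runs between them, centred on the flange width.

The spool is on top of the stool. The I-beam is on the floor beside the stool on its −y side.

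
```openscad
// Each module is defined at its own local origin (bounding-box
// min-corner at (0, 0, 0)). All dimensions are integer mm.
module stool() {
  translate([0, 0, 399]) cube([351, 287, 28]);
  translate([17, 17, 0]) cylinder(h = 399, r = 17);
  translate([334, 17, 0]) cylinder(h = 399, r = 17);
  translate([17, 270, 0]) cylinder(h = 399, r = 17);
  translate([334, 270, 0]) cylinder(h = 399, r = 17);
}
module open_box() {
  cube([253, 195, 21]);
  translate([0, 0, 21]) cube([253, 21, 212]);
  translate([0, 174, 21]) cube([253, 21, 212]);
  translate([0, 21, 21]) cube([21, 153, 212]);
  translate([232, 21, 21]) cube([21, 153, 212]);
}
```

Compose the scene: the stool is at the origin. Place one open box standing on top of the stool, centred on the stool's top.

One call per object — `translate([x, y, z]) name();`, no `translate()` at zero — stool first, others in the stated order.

stool();
translate([49, 46, 427]) open_box();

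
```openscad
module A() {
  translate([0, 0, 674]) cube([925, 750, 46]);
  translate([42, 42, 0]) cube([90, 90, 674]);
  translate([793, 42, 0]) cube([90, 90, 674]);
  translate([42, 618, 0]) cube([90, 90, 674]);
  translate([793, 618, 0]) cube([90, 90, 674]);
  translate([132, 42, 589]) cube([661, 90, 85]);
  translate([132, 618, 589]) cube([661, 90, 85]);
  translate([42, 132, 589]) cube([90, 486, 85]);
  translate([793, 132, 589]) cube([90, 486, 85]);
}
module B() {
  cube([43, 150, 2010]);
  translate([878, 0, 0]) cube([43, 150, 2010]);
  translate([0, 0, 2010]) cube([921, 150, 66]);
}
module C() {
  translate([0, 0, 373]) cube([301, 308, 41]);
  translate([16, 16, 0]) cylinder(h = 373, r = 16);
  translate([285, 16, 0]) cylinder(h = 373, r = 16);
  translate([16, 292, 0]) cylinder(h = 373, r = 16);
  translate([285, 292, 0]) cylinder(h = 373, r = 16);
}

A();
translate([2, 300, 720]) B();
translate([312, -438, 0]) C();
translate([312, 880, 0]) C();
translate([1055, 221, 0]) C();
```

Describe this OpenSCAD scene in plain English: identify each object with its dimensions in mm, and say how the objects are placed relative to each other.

A is a table: top 925 mm (x) × 750 mm (y), 46 mm thick, upper face at z = 720 mm, on four 90×90 mm square legs, each inset 42 mm from the nearest pair of top edges, running from z = 0 to the bottom of the top. Four apron rails, 90 mm thick and 85 mm tall, run between adjacent legs with their top edges flush with the underside of the top and their outer faces flush with the legs' outer faces.

B is a door frame. The clear opening is 835 mm wide and 2010 mm high. Two 43 mm wide jambs, 150 mm deep, stand either side of the opening from the floor to the top of the opening. A 66 mm thick head sits across the top of both jambs, spanning the full outside width of the frame.

C is a four-legged stool. The seat is a 301×308×41 mm slab whose top surface is at z = 414 mm; four round legs, each 32 mm in diameter, run from the floor (z = 0) to the underside of the seat, each leg's axis is inset half a diameter from the nearest pair of seat edges (so the leg's bounding box is flush with the corner).

The door frame is on top of the table, centred. Three stools sit around the table at the −y, +y, +x sides.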